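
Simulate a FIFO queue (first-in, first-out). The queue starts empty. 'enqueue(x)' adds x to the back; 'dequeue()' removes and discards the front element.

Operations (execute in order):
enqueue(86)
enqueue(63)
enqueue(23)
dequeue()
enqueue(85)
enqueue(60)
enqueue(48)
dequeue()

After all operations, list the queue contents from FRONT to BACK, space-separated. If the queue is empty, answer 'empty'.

Answer: 23 85 60 48

Derivation:
enqueue(86): [86]
enqueue(63): [86, 63]
enqueue(23): [86, 63, 23]
dequeue(): [63, 23]
enqueue(85): [63, 23, 85]
enqueue(60): [63, 23, 85, 60]
enqueue(48): [63, 23, 85, 60, 48]
dequeue(): [23, 85, 60, 48]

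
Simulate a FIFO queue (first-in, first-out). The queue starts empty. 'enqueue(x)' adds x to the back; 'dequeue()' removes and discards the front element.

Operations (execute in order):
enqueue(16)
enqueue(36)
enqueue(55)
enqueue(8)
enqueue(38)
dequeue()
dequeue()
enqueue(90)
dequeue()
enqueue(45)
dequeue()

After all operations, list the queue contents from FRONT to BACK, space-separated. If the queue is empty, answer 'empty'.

enqueue(16): [16]
enqueue(36): [16, 36]
enqueue(55): [16, 36, 55]
enqueue(8): [16, 36, 55, 8]
enqueue(38): [16, 36, 55, 8, 38]
dequeue(): [36, 55, 8, 38]
dequeue(): [55, 8, 38]
enqueue(90): [55, 8, 38, 90]
dequeue(): [8, 38, 90]
enqueue(45): [8, 38, 90, 45]
dequeue(): [38, 90, 45]

Answer: 38 90 45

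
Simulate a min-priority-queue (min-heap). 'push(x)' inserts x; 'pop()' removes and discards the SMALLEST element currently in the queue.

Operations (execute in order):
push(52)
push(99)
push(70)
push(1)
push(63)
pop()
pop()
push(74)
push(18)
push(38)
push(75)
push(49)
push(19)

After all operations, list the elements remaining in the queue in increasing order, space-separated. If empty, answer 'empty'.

push(52): heap contents = [52]
push(99): heap contents = [52, 99]
push(70): heap contents = [52, 70, 99]
push(1): heap contents = [1, 52, 70, 99]
push(63): heap contents = [1, 52, 63, 70, 99]
pop() → 1: heap contents = [52, 63, 70, 99]
pop() → 52: heap contents = [63, 70, 99]
push(74): heap contents = [63, 70, 74, 99]
push(18): heap contents = [18, 63, 70, 74, 99]
push(38): heap contents = [18, 38, 63, 70, 74, 99]
push(75): heap contents = [18, 38, 63, 70, 74, 75, 99]
push(49): heap contents = [18, 38, 49, 63, 70, 74, 75, 99]
push(19): heap contents = [18, 19, 38, 49, 63, 70, 74, 75, 99]

Answer: 18 19 38 49 63 70 74 75 99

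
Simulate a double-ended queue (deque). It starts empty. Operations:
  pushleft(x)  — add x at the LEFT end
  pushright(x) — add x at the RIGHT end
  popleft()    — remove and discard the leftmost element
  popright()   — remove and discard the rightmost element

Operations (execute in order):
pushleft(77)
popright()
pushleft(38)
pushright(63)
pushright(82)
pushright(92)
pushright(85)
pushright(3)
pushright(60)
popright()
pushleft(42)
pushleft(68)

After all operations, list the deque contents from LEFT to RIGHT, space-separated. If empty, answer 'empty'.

Answer: 68 42 38 63 82 92 85 3

Derivation:
pushleft(77): [77]
popright(): []
pushleft(38): [38]
pushright(63): [38, 63]
pushright(82): [38, 63, 82]
pushright(92): [38, 63, 82, 92]
pushright(85): [38, 63, 82, 92, 85]
pushright(3): [38, 63, 82, 92, 85, 3]
pushright(60): [38, 63, 82, 92, 85, 3, 60]
popright(): [38, 63, 82, 92, 85, 3]
pushleft(42): [42, 38, 63, 82, 92, 85, 3]
pushleft(68): [68, 42, 38, 63, 82, 92, 85, 3]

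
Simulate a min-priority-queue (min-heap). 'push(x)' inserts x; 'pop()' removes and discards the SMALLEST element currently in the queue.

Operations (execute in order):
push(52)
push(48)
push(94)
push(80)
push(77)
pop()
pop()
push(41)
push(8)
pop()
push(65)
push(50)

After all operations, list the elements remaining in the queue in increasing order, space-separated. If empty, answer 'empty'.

Answer: 41 50 65 77 80 94

Derivation:
push(52): heap contents = [52]
push(48): heap contents = [48, 52]
push(94): heap contents = [48, 52, 94]
push(80): heap contents = [48, 52, 80, 94]
push(77): heap contents = [48, 52, 77, 80, 94]
pop() → 48: heap contents = [52, 77, 80, 94]
pop() → 52: heap contents = [77, 80, 94]
push(41): heap contents = [41, 77, 80, 94]
push(8): heap contents = [8, 41, 77, 80, 94]
pop() → 8: heap contents = [41, 77, 80, 94]
push(65): heap contents = [41, 65, 77, 80, 94]
push(50): heap contents = [41, 50, 65, 77, 80, 94]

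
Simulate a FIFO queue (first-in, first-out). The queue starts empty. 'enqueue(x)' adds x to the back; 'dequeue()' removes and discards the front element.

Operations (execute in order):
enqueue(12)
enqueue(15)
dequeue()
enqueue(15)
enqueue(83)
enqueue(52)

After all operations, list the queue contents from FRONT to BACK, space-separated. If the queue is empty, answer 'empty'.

Answer: 15 15 83 52

Derivation:
enqueue(12): [12]
enqueue(15): [12, 15]
dequeue(): [15]
enqueue(15): [15, 15]
enqueue(83): [15, 15, 83]
enqueue(52): [15, 15, 83, 52]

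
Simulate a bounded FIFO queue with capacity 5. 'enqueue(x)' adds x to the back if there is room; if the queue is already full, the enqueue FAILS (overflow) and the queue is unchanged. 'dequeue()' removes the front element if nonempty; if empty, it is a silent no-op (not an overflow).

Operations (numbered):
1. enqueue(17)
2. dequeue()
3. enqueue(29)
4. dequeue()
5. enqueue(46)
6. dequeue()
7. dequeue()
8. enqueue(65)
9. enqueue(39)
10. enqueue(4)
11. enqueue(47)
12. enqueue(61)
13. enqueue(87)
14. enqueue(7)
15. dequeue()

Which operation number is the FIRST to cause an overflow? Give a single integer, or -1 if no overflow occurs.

1. enqueue(17): size=1
2. dequeue(): size=0
3. enqueue(29): size=1
4. dequeue(): size=0
5. enqueue(46): size=1
6. dequeue(): size=0
7. dequeue(): empty, no-op, size=0
8. enqueue(65): size=1
9. enqueue(39): size=2
10. enqueue(4): size=3
11. enqueue(47): size=4
12. enqueue(61): size=5
13. enqueue(87): size=5=cap → OVERFLOW (fail)
14. enqueue(7): size=5=cap → OVERFLOW (fail)
15. dequeue(): size=4

Answer: 13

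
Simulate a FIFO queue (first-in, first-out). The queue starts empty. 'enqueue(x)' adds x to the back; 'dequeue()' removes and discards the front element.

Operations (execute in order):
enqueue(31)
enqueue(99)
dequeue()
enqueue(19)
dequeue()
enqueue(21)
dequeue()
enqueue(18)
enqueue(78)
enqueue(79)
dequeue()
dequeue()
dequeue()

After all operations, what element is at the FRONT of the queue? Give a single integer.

Answer: 79

Derivation:
enqueue(31): queue = [31]
enqueue(99): queue = [31, 99]
dequeue(): queue = [99]
enqueue(19): queue = [99, 19]
dequeue(): queue = [19]
enqueue(21): queue = [19, 21]
dequeue(): queue = [21]
enqueue(18): queue = [21, 18]
enqueue(78): queue = [21, 18, 78]
enqueue(79): queue = [21, 18, 78, 79]
dequeue(): queue = [18, 78, 79]
dequeue(): queue = [78, 79]
dequeue(): queue = [79]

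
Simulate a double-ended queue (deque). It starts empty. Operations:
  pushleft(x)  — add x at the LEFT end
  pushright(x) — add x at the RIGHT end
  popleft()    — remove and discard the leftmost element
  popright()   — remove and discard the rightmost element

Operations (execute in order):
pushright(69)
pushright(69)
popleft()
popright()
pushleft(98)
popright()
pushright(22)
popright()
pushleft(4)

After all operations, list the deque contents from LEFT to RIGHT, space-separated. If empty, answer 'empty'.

Answer: 4

Derivation:
pushright(69): [69]
pushright(69): [69, 69]
popleft(): [69]
popright(): []
pushleft(98): [98]
popright(): []
pushright(22): [22]
popright(): []
pushleft(4): [4]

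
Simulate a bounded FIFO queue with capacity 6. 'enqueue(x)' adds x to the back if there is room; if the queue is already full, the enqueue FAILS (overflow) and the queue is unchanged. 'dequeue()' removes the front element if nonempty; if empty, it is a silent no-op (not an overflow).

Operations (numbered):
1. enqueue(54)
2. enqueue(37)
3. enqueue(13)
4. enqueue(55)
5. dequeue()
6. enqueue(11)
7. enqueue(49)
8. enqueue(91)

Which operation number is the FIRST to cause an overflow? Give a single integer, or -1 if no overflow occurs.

1. enqueue(54): size=1
2. enqueue(37): size=2
3. enqueue(13): size=3
4. enqueue(55): size=4
5. dequeue(): size=3
6. enqueue(11): size=4
7. enqueue(49): size=5
8. enqueue(91): size=6

Answer: -1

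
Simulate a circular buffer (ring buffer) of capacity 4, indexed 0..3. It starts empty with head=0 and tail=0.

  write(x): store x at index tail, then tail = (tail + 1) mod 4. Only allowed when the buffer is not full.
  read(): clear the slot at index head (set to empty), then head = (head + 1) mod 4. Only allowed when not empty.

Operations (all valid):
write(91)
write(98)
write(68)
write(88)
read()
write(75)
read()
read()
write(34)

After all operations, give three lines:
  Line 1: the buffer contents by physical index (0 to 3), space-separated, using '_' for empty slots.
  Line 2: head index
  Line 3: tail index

write(91): buf=[91 _ _ _], head=0, tail=1, size=1
write(98): buf=[91 98 _ _], head=0, tail=2, size=2
write(68): buf=[91 98 68 _], head=0, tail=3, size=3
write(88): buf=[91 98 68 88], head=0, tail=0, size=4
read(): buf=[_ 98 68 88], head=1, tail=0, size=3
write(75): buf=[75 98 68 88], head=1, tail=1, size=4
read(): buf=[75 _ 68 88], head=2, tail=1, size=3
read(): buf=[75 _ _ 88], head=3, tail=1, size=2
write(34): buf=[75 34 _ 88], head=3, tail=2, size=3

Answer: 75 34 _ 88
3
2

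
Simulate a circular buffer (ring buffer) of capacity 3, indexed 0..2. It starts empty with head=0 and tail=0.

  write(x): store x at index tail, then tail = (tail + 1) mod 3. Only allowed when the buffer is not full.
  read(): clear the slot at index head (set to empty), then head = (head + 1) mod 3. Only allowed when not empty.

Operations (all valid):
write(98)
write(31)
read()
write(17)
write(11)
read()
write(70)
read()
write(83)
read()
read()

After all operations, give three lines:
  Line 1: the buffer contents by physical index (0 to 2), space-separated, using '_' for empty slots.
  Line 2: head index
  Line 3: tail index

write(98): buf=[98 _ _], head=0, tail=1, size=1
write(31): buf=[98 31 _], head=0, tail=2, size=2
read(): buf=[_ 31 _], head=1, tail=2, size=1
write(17): buf=[_ 31 17], head=1, tail=0, size=2
write(11): buf=[11 31 17], head=1, tail=1, size=3
read(): buf=[11 _ 17], head=2, tail=1, size=2
write(70): buf=[11 70 17], head=2, tail=2, size=3
read(): buf=[11 70 _], head=0, tail=2, size=2
write(83): buf=[11 70 83], head=0, tail=0, size=3
read(): buf=[_ 70 83], head=1, tail=0, size=2
read(): buf=[_ _ 83], head=2, tail=0, size=1

Answer: _ _ 83
2
0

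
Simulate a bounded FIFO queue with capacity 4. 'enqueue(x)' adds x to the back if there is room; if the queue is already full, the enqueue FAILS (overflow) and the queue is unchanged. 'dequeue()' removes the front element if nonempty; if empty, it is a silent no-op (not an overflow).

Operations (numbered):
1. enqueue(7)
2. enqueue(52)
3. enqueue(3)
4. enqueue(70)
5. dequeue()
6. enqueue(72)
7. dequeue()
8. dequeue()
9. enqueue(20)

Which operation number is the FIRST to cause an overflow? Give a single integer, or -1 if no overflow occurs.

Answer: -1

Derivation:
1. enqueue(7): size=1
2. enqueue(52): size=2
3. enqueue(3): size=3
4. enqueue(70): size=4
5. dequeue(): size=3
6. enqueue(72): size=4
7. dequeue(): size=3
8. dequeue(): size=2
9. enqueue(20): size=3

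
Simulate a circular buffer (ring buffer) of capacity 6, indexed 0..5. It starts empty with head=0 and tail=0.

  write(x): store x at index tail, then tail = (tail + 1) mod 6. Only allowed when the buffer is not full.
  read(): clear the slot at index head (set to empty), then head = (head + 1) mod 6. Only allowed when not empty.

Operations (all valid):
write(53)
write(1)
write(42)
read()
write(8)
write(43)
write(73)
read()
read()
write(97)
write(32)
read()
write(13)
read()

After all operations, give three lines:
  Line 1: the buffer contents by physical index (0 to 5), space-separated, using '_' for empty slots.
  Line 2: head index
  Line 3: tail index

write(53): buf=[53 _ _ _ _ _], head=0, tail=1, size=1
write(1): buf=[53 1 _ _ _ _], head=0, tail=2, size=2
write(42): buf=[53 1 42 _ _ _], head=0, tail=3, size=3
read(): buf=[_ 1 42 _ _ _], head=1, tail=3, size=2
write(8): buf=[_ 1 42 8 _ _], head=1, tail=4, size=3
write(43): buf=[_ 1 42 8 43 _], head=1, tail=5, size=4
write(73): buf=[_ 1 42 8 43 73], head=1, tail=0, size=5
read(): buf=[_ _ 42 8 43 73], head=2, tail=0, size=4
read(): buf=[_ _ _ 8 43 73], head=3, tail=0, size=3
write(97): buf=[97 _ _ 8 43 73], head=3, tail=1, size=4
write(32): buf=[97 32 _ 8 43 73], head=3, tail=2, size=5
read(): buf=[97 32 _ _ 43 73], head=4, tail=2, size=4
write(13): buf=[97 32 13 _ 43 73], head=4, tail=3, size=5
read(): buf=[97 32 13 _ _ 73], head=5, tail=3, size=4

Answer: 97 32 13 _ _ 73
5
3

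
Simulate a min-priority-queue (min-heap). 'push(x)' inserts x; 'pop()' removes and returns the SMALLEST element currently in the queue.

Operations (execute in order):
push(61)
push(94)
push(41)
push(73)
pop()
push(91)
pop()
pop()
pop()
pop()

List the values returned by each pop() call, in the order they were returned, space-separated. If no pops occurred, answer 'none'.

push(61): heap contents = [61]
push(94): heap contents = [61, 94]
push(41): heap contents = [41, 61, 94]
push(73): heap contents = [41, 61, 73, 94]
pop() → 41: heap contents = [61, 73, 94]
push(91): heap contents = [61, 73, 91, 94]
pop() → 61: heap contents = [73, 91, 94]
pop() → 73: heap contents = [91, 94]
pop() → 91: heap contents = [94]
pop() → 94: heap contents = []

Answer: 41 61 73 91 94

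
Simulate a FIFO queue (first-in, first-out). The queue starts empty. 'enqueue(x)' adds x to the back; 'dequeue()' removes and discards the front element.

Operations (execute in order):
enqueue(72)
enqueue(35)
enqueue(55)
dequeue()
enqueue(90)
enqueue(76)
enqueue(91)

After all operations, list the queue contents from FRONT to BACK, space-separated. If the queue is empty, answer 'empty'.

Answer: 35 55 90 76 91

Derivation:
enqueue(72): [72]
enqueue(35): [72, 35]
enqueue(55): [72, 35, 55]
dequeue(): [35, 55]
enqueue(90): [35, 55, 90]
enqueue(76): [35, 55, 90, 76]
enqueue(91): [35, 55, 90, 76, 91]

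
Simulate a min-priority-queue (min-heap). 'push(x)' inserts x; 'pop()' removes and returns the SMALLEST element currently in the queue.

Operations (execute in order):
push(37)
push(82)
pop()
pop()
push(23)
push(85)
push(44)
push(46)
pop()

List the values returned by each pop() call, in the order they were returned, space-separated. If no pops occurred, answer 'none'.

push(37): heap contents = [37]
push(82): heap contents = [37, 82]
pop() → 37: heap contents = [82]
pop() → 82: heap contents = []
push(23): heap contents = [23]
push(85): heap contents = [23, 85]
push(44): heap contents = [23, 44, 85]
push(46): heap contents = [23, 44, 46, 85]
pop() → 23: heap contents = [44, 46, 85]

Answer: 37 82 23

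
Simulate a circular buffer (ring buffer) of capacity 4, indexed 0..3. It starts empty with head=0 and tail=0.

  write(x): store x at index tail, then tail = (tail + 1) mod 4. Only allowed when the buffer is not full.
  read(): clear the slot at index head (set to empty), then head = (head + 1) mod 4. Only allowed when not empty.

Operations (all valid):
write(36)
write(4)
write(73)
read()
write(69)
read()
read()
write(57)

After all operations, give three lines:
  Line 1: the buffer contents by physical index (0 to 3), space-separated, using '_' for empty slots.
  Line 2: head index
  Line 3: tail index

write(36): buf=[36 _ _ _], head=0, tail=1, size=1
write(4): buf=[36 4 _ _], head=0, tail=2, size=2
write(73): buf=[36 4 73 _], head=0, tail=3, size=3
read(): buf=[_ 4 73 _], head=1, tail=3, size=2
write(69): buf=[_ 4 73 69], head=1, tail=0, size=3
read(): buf=[_ _ 73 69], head=2, tail=0, size=2
read(): buf=[_ _ _ 69], head=3, tail=0, size=1
write(57): buf=[57 _ _ 69], head=3, tail=1, size=2

Answer: 57 _ _ 69
3
1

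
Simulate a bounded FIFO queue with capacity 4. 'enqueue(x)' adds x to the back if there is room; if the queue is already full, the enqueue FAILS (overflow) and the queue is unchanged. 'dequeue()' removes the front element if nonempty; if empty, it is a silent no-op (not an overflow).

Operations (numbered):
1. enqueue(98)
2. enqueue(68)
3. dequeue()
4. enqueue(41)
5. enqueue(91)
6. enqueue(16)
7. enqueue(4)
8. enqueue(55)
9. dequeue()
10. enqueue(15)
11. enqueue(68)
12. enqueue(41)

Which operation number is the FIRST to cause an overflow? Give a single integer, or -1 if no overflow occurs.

Answer: 7

Derivation:
1. enqueue(98): size=1
2. enqueue(68): size=2
3. dequeue(): size=1
4. enqueue(41): size=2
5. enqueue(91): size=3
6. enqueue(16): size=4
7. enqueue(4): size=4=cap → OVERFLOW (fail)
8. enqueue(55): size=4=cap → OVERFLOW (fail)
9. dequeue(): size=3
10. enqueue(15): size=4
11. enqueue(68): size=4=cap → OVERFLOW (fail)
12. enqueue(41): size=4=cap → OVERFLOW (fail)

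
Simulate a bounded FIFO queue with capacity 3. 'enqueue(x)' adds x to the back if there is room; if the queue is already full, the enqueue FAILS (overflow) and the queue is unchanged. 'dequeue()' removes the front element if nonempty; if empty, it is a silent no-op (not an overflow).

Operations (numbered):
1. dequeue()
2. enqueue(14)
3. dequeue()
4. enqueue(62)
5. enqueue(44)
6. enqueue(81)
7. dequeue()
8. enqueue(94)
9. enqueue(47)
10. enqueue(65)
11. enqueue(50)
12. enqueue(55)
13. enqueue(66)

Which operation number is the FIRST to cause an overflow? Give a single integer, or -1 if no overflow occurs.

1. dequeue(): empty, no-op, size=0
2. enqueue(14): size=1
3. dequeue(): size=0
4. enqueue(62): size=1
5. enqueue(44): size=2
6. enqueue(81): size=3
7. dequeue(): size=2
8. enqueue(94): size=3
9. enqueue(47): size=3=cap → OVERFLOW (fail)
10. enqueue(65): size=3=cap → OVERFLOW (fail)
11. enqueue(50): size=3=cap → OVERFLOW (fail)
12. enqueue(55): size=3=cap → OVERFLOW (fail)
13. enqueue(66): size=3=cap → OVERFLOW (fail)

Answer: 9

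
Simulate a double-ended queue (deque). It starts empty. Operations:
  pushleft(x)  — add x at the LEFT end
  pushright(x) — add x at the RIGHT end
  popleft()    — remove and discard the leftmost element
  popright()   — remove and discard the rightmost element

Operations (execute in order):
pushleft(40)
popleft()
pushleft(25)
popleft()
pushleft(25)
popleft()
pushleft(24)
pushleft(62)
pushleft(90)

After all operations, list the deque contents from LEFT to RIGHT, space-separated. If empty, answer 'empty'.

pushleft(40): [40]
popleft(): []
pushleft(25): [25]
popleft(): []
pushleft(25): [25]
popleft(): []
pushleft(24): [24]
pushleft(62): [62, 24]
pushleft(90): [90, 62, 24]

Answer: 90 62 24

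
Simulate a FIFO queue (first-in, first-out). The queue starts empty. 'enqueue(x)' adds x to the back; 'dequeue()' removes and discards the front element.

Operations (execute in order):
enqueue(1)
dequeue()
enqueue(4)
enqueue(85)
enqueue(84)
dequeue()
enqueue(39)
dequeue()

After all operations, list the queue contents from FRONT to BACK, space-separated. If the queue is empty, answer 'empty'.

enqueue(1): [1]
dequeue(): []
enqueue(4): [4]
enqueue(85): [4, 85]
enqueue(84): [4, 85, 84]
dequeue(): [85, 84]
enqueue(39): [85, 84, 39]
dequeue(): [84, 39]

Answer: 84 39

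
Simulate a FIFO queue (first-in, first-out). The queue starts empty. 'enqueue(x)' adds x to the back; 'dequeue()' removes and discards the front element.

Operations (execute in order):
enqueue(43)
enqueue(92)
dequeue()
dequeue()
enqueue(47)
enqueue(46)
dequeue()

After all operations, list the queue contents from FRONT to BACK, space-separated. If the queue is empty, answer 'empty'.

enqueue(43): [43]
enqueue(92): [43, 92]
dequeue(): [92]
dequeue(): []
enqueue(47): [47]
enqueue(46): [47, 46]
dequeue(): [46]

Answer: 46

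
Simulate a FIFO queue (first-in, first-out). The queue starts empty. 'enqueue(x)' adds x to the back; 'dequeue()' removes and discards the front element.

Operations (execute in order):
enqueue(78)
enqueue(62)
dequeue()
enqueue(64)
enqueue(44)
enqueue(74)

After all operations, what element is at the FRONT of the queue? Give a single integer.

enqueue(78): queue = [78]
enqueue(62): queue = [78, 62]
dequeue(): queue = [62]
enqueue(64): queue = [62, 64]
enqueue(44): queue = [62, 64, 44]
enqueue(74): queue = [62, 64, 44, 74]

Answer: 62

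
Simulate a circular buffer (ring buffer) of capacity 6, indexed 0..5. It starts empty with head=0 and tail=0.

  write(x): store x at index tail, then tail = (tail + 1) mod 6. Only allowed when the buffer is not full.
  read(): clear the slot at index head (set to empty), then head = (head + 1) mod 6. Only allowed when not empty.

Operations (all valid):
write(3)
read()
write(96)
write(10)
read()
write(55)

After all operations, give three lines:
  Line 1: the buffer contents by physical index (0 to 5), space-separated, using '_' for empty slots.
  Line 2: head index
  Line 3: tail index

write(3): buf=[3 _ _ _ _ _], head=0, tail=1, size=1
read(): buf=[_ _ _ _ _ _], head=1, tail=1, size=0
write(96): buf=[_ 96 _ _ _ _], head=1, tail=2, size=1
write(10): buf=[_ 96 10 _ _ _], head=1, tail=3, size=2
read(): buf=[_ _ 10 _ _ _], head=2, tail=3, size=1
write(55): buf=[_ _ 10 55 _ _], head=2, tail=4, size=2

Answer: _ _ 10 55 _ _
2
4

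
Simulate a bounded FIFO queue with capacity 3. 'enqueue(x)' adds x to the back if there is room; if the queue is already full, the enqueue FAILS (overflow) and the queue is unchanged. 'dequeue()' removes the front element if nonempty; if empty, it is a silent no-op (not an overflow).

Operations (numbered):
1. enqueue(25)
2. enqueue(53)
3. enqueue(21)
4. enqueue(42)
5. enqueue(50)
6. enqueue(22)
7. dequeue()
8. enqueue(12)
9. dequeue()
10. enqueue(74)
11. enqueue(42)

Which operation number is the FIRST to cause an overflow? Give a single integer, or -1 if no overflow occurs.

1. enqueue(25): size=1
2. enqueue(53): size=2
3. enqueue(21): size=3
4. enqueue(42): size=3=cap → OVERFLOW (fail)
5. enqueue(50): size=3=cap → OVERFLOW (fail)
6. enqueue(22): size=3=cap → OVERFLOW (fail)
7. dequeue(): size=2
8. enqueue(12): size=3
9. dequeue(): size=2
10. enqueue(74): size=3
11. enqueue(42): size=3=cap → OVERFLOW (fail)

Answer: 4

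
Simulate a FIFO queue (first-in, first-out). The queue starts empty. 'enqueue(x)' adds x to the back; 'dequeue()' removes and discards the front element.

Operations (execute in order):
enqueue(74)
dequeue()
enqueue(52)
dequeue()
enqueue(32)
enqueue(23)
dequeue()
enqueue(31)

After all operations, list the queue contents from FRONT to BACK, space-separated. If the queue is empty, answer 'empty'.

enqueue(74): [74]
dequeue(): []
enqueue(52): [52]
dequeue(): []
enqueue(32): [32]
enqueue(23): [32, 23]
dequeue(): [23]
enqueue(31): [23, 31]

Answer: 23 31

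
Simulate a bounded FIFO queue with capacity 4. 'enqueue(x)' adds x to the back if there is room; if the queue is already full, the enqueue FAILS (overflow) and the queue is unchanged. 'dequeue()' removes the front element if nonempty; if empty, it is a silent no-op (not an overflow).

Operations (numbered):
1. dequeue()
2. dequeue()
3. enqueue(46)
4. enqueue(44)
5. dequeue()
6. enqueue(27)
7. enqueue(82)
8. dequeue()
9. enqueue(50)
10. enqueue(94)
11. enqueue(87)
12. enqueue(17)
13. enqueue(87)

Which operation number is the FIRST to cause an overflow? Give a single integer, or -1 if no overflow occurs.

Answer: 11

Derivation:
1. dequeue(): empty, no-op, size=0
2. dequeue(): empty, no-op, size=0
3. enqueue(46): size=1
4. enqueue(44): size=2
5. dequeue(): size=1
6. enqueue(27): size=2
7. enqueue(82): size=3
8. dequeue(): size=2
9. enqueue(50): size=3
10. enqueue(94): size=4
11. enqueue(87): size=4=cap → OVERFLOW (fail)
12. enqueue(17): size=4=cap → OVERFLOW (fail)
13. enqueue(87): size=4=cap → OVERFLOW (fail)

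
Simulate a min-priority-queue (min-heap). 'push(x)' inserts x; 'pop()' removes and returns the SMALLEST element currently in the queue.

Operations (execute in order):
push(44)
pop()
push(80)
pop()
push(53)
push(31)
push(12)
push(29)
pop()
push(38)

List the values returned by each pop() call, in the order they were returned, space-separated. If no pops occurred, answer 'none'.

Answer: 44 80 12

Derivation:
push(44): heap contents = [44]
pop() → 44: heap contents = []
push(80): heap contents = [80]
pop() → 80: heap contents = []
push(53): heap contents = [53]
push(31): heap contents = [31, 53]
push(12): heap contents = [12, 31, 53]
push(29): heap contents = [12, 29, 31, 53]
pop() → 12: heap contents = [29, 31, 53]
push(38): heap contents = [29, 31, 38, 53]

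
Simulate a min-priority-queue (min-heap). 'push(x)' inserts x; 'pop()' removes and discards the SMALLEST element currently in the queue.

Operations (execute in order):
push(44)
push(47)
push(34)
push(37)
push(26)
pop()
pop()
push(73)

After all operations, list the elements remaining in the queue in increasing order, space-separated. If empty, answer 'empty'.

push(44): heap contents = [44]
push(47): heap contents = [44, 47]
push(34): heap contents = [34, 44, 47]
push(37): heap contents = [34, 37, 44, 47]
push(26): heap contents = [26, 34, 37, 44, 47]
pop() → 26: heap contents = [34, 37, 44, 47]
pop() → 34: heap contents = [37, 44, 47]
push(73): heap contents = [37, 44, 47, 73]

Answer: 37 44 47 73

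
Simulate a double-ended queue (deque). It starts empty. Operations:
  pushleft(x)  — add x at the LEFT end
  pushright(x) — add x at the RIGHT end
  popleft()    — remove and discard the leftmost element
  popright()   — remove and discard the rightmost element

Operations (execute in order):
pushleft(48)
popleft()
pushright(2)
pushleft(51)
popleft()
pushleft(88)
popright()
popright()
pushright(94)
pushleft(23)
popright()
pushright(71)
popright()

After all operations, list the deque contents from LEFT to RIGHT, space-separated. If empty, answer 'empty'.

Answer: 23

Derivation:
pushleft(48): [48]
popleft(): []
pushright(2): [2]
pushleft(51): [51, 2]
popleft(): [2]
pushleft(88): [88, 2]
popright(): [88]
popright(): []
pushright(94): [94]
pushleft(23): [23, 94]
popright(): [23]
pushright(71): [23, 71]
popright(): [23]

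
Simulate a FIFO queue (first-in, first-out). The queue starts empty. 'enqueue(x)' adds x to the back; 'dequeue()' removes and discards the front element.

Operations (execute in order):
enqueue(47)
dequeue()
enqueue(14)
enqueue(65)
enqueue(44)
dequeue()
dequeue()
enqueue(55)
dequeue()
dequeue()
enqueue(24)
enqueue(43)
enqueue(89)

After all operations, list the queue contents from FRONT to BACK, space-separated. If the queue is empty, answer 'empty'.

enqueue(47): [47]
dequeue(): []
enqueue(14): [14]
enqueue(65): [14, 65]
enqueue(44): [14, 65, 44]
dequeue(): [65, 44]
dequeue(): [44]
enqueue(55): [44, 55]
dequeue(): [55]
dequeue(): []
enqueue(24): [24]
enqueue(43): [24, 43]
enqueue(89): [24, 43, 89]

Answer: 24 43 89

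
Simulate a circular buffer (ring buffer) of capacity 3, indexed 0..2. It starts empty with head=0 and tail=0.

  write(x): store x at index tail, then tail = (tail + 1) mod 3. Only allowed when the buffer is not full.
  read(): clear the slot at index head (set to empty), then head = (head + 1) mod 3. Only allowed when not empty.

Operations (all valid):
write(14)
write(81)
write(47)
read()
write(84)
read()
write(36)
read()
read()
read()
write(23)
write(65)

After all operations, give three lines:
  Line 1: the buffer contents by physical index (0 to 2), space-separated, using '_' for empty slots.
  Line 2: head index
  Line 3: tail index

Answer: 65 _ 23
2
1

Derivation:
write(14): buf=[14 _ _], head=0, tail=1, size=1
write(81): buf=[14 81 _], head=0, tail=2, size=2
write(47): buf=[14 81 47], head=0, tail=0, size=3
read(): buf=[_ 81 47], head=1, tail=0, size=2
write(84): buf=[84 81 47], head=1, tail=1, size=3
read(): buf=[84 _ 47], head=2, tail=1, size=2
write(36): buf=[84 36 47], head=2, tail=2, size=3
read(): buf=[84 36 _], head=0, tail=2, size=2
read(): buf=[_ 36 _], head=1, tail=2, size=1
read(): buf=[_ _ _], head=2, tail=2, size=0
write(23): buf=[_ _ 23], head=2, tail=0, size=1
write(65): buf=[65 _ 23], head=2, tail=1, size=2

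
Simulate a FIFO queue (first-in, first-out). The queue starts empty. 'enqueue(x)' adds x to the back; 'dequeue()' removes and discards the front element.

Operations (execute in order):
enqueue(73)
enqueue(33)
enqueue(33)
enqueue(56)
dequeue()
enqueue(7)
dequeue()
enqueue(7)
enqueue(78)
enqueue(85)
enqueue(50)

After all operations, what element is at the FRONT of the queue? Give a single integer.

enqueue(73): queue = [73]
enqueue(33): queue = [73, 33]
enqueue(33): queue = [73, 33, 33]
enqueue(56): queue = [73, 33, 33, 56]
dequeue(): queue = [33, 33, 56]
enqueue(7): queue = [33, 33, 56, 7]
dequeue(): queue = [33, 56, 7]
enqueue(7): queue = [33, 56, 7, 7]
enqueue(78): queue = [33, 56, 7, 7, 78]
enqueue(85): queue = [33, 56, 7, 7, 78, 85]
enqueue(50): queue = [33, 56, 7, 7, 78, 85, 50]

Answer: 33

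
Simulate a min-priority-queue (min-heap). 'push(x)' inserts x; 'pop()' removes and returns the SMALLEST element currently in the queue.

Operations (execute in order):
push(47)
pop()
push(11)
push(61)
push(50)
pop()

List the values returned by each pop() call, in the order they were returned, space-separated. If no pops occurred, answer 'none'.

push(47): heap contents = [47]
pop() → 47: heap contents = []
push(11): heap contents = [11]
push(61): heap contents = [11, 61]
push(50): heap contents = [11, 50, 61]
pop() → 11: heap contents = [50, 61]

Answer: 47 11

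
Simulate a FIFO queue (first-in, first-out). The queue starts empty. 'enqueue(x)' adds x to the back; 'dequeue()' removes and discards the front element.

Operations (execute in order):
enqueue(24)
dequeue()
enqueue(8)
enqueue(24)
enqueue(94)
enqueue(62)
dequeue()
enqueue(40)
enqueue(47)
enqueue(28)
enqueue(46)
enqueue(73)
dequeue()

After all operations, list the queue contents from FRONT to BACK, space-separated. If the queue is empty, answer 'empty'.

Answer: 94 62 40 47 28 46 73

Derivation:
enqueue(24): [24]
dequeue(): []
enqueue(8): [8]
enqueue(24): [8, 24]
enqueue(94): [8, 24, 94]
enqueue(62): [8, 24, 94, 62]
dequeue(): [24, 94, 62]
enqueue(40): [24, 94, 62, 40]
enqueue(47): [24, 94, 62, 40, 47]
enqueue(28): [24, 94, 62, 40, 47, 28]
enqueue(46): [24, 94, 62, 40, 47, 28, 46]
enqueue(73): [24, 94, 62, 40, 47, 28, 46, 73]
dequeue(): [94, 62, 40, 47, 28, 46, 73]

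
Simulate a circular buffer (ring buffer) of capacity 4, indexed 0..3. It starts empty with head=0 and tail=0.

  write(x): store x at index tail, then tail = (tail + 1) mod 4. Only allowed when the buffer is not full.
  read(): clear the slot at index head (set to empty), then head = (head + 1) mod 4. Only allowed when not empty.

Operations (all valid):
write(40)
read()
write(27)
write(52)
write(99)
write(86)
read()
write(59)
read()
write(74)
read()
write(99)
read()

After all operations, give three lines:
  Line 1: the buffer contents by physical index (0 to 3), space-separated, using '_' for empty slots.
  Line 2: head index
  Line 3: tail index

write(40): buf=[40 _ _ _], head=0, tail=1, size=1
read(): buf=[_ _ _ _], head=1, tail=1, size=0
write(27): buf=[_ 27 _ _], head=1, tail=2, size=1
write(52): buf=[_ 27 52 _], head=1, tail=3, size=2
write(99): buf=[_ 27 52 99], head=1, tail=0, size=3
write(86): buf=[86 27 52 99], head=1, tail=1, size=4
read(): buf=[86 _ 52 99], head=2, tail=1, size=3
write(59): buf=[86 59 52 99], head=2, tail=2, size=4
read(): buf=[86 59 _ 99], head=3, tail=2, size=3
write(74): buf=[86 59 74 99], head=3, tail=3, size=4
read(): buf=[86 59 74 _], head=0, tail=3, size=3
write(99): buf=[86 59 74 99], head=0, tail=0, size=4
read(): buf=[_ 59 74 99], head=1, tail=0, size=3

Answer: _ 59 74 99
1
0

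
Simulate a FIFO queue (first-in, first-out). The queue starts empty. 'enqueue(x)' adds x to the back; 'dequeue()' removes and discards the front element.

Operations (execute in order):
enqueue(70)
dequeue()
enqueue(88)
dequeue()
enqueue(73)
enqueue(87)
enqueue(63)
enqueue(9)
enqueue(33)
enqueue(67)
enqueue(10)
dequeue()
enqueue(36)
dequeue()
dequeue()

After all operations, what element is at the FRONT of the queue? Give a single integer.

enqueue(70): queue = [70]
dequeue(): queue = []
enqueue(88): queue = [88]
dequeue(): queue = []
enqueue(73): queue = [73]
enqueue(87): queue = [73, 87]
enqueue(63): queue = [73, 87, 63]
enqueue(9): queue = [73, 87, 63, 9]
enqueue(33): queue = [73, 87, 63, 9, 33]
enqueue(67): queue = [73, 87, 63, 9, 33, 67]
enqueue(10): queue = [73, 87, 63, 9, 33, 67, 10]
dequeue(): queue = [87, 63, 9, 33, 67, 10]
enqueue(36): queue = [87, 63, 9, 33, 67, 10, 36]
dequeue(): queue = [63, 9, 33, 67, 10, 36]
dequeue(): queue = [9, 33, 67, 10, 36]

Answer: 9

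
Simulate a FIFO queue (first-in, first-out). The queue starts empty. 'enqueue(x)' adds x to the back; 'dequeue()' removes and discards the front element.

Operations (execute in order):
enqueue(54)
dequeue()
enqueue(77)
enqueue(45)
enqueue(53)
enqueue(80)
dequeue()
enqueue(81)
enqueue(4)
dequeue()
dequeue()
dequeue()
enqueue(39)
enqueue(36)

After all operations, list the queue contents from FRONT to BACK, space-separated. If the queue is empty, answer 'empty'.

Answer: 81 4 39 36

Derivation:
enqueue(54): [54]
dequeue(): []
enqueue(77): [77]
enqueue(45): [77, 45]
enqueue(53): [77, 45, 53]
enqueue(80): [77, 45, 53, 80]
dequeue(): [45, 53, 80]
enqueue(81): [45, 53, 80, 81]
enqueue(4): [45, 53, 80, 81, 4]
dequeue(): [53, 80, 81, 4]
dequeue(): [80, 81, 4]
dequeue(): [81, 4]
enqueue(39): [81, 4, 39]
enqueue(36): [81, 4, 39, 36]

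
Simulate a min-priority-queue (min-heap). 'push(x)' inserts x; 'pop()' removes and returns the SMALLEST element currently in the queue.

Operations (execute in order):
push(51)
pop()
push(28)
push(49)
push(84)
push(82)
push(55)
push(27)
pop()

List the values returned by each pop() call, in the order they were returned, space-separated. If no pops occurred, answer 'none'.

push(51): heap contents = [51]
pop() → 51: heap contents = []
push(28): heap contents = [28]
push(49): heap contents = [28, 49]
push(84): heap contents = [28, 49, 84]
push(82): heap contents = [28, 49, 82, 84]
push(55): heap contents = [28, 49, 55, 82, 84]
push(27): heap contents = [27, 28, 49, 55, 82, 84]
pop() → 27: heap contents = [28, 49, 55, 82, 84]

Answer: 51 27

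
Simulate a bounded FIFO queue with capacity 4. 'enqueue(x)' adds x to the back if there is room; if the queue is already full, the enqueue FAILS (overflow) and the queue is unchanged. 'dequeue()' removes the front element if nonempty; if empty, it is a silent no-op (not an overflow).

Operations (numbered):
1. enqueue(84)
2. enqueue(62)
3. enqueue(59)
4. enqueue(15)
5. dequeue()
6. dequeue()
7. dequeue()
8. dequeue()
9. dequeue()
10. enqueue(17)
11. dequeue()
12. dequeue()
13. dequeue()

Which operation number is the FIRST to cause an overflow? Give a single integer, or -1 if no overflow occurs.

Answer: -1

Derivation:
1. enqueue(84): size=1
2. enqueue(62): size=2
3. enqueue(59): size=3
4. enqueue(15): size=4
5. dequeue(): size=3
6. dequeue(): size=2
7. dequeue(): size=1
8. dequeue(): size=0
9. dequeue(): empty, no-op, size=0
10. enqueue(17): size=1
11. dequeue(): size=0
12. dequeue(): empty, no-op, size=0
13. dequeue(): empty, no-op, size=0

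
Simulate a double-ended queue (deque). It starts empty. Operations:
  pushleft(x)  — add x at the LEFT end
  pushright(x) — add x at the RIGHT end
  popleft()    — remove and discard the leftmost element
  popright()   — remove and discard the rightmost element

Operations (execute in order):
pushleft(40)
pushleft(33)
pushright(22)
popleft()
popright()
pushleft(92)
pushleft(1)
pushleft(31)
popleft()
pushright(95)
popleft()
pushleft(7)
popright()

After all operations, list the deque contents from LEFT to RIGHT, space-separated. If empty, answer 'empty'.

Answer: 7 92 40

Derivation:
pushleft(40): [40]
pushleft(33): [33, 40]
pushright(22): [33, 40, 22]
popleft(): [40, 22]
popright(): [40]
pushleft(92): [92, 40]
pushleft(1): [1, 92, 40]
pushleft(31): [31, 1, 92, 40]
popleft(): [1, 92, 40]
pushright(95): [1, 92, 40, 95]
popleft(): [92, 40, 95]
pushleft(7): [7, 92, 40, 95]
popright(): [7, 92, 40]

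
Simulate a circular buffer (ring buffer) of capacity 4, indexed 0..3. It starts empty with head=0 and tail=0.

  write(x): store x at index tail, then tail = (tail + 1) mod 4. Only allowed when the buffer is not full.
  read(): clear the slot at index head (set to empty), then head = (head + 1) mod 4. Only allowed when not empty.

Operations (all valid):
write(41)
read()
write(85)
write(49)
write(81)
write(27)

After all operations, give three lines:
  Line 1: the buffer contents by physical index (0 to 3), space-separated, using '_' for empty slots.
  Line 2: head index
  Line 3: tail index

write(41): buf=[41 _ _ _], head=0, tail=1, size=1
read(): buf=[_ _ _ _], head=1, tail=1, size=0
write(85): buf=[_ 85 _ _], head=1, tail=2, size=1
write(49): buf=[_ 85 49 _], head=1, tail=3, size=2
write(81): buf=[_ 85 49 81], head=1, tail=0, size=3
write(27): buf=[27 85 49 81], head=1, tail=1, size=4

Answer: 27 85 49 81
1
1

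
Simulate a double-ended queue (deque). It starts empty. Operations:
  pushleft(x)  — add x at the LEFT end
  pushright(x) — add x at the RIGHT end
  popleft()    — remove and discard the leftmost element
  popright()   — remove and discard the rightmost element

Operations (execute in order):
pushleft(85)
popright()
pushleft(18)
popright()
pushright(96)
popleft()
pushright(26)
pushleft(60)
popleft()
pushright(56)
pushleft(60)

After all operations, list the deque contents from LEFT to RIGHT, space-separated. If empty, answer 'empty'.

pushleft(85): [85]
popright(): []
pushleft(18): [18]
popright(): []
pushright(96): [96]
popleft(): []
pushright(26): [26]
pushleft(60): [60, 26]
popleft(): [26]
pushright(56): [26, 56]
pushleft(60): [60, 26, 56]

Answer: 60 26 56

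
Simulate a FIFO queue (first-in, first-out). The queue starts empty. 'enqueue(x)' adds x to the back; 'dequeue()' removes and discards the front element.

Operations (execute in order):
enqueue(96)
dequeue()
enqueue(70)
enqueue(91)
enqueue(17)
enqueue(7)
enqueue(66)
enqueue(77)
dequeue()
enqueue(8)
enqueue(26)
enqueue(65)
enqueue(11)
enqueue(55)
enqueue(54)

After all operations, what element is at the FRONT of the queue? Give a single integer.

enqueue(96): queue = [96]
dequeue(): queue = []
enqueue(70): queue = [70]
enqueue(91): queue = [70, 91]
enqueue(17): queue = [70, 91, 17]
enqueue(7): queue = [70, 91, 17, 7]
enqueue(66): queue = [70, 91, 17, 7, 66]
enqueue(77): queue = [70, 91, 17, 7, 66, 77]
dequeue(): queue = [91, 17, 7, 66, 77]
enqueue(8): queue = [91, 17, 7, 66, 77, 8]
enqueue(26): queue = [91, 17, 7, 66, 77, 8, 26]
enqueue(65): queue = [91, 17, 7, 66, 77, 8, 26, 65]
enqueue(11): queue = [91, 17, 7, 66, 77, 8, 26, 65, 11]
enqueue(55): queue = [91, 17, 7, 66, 77, 8, 26, 65, 11, 55]
enqueue(54): queue = [91, 17, 7, 66, 77, 8, 26, 65, 11, 55, 54]

Answer: 91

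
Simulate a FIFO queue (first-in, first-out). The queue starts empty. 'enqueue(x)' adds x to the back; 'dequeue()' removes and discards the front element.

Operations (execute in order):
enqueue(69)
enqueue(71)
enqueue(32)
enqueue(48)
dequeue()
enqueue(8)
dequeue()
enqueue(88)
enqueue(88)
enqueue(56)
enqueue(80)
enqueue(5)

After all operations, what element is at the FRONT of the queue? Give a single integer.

enqueue(69): queue = [69]
enqueue(71): queue = [69, 71]
enqueue(32): queue = [69, 71, 32]
enqueue(48): queue = [69, 71, 32, 48]
dequeue(): queue = [71, 32, 48]
enqueue(8): queue = [71, 32, 48, 8]
dequeue(): queue = [32, 48, 8]
enqueue(88): queue = [32, 48, 8, 88]
enqueue(88): queue = [32, 48, 8, 88, 88]
enqueue(56): queue = [32, 48, 8, 88, 88, 56]
enqueue(80): queue = [32, 48, 8, 88, 88, 56, 80]
enqueue(5): queue = [32, 48, 8, 88, 88, 56, 80, 5]

Answer: 32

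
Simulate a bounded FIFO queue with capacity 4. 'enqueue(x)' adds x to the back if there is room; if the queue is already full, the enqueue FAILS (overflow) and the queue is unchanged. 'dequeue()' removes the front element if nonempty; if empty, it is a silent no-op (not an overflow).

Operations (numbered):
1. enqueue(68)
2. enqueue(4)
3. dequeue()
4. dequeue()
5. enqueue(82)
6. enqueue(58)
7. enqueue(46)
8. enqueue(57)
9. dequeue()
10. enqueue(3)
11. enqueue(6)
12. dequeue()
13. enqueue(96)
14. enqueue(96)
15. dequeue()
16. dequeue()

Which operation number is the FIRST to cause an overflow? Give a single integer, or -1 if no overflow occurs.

Answer: 11

Derivation:
1. enqueue(68): size=1
2. enqueue(4): size=2
3. dequeue(): size=1
4. dequeue(): size=0
5. enqueue(82): size=1
6. enqueue(58): size=2
7. enqueue(46): size=3
8. enqueue(57): size=4
9. dequeue(): size=3
10. enqueue(3): size=4
11. enqueue(6): size=4=cap → OVERFLOW (fail)
12. dequeue(): size=3
13. enqueue(96): size=4
14. enqueue(96): size=4=cap → OVERFLOW (fail)
15. dequeue(): size=3
16. dequeue(): size=2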